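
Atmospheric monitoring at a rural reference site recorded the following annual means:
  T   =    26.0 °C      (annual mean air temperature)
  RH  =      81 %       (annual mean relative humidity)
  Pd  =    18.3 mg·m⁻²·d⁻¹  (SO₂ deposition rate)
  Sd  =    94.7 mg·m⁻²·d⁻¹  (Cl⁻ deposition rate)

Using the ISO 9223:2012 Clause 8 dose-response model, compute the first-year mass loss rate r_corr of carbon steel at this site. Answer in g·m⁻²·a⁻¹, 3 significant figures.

carbon steel: temperature factor f = -0.054·(16.0) = -0.8640
  Pd branch = 1.77·Pd^0.52·e^(0.02·RH+f) = 17.09 μm/a
  Sd branch = 0.102·Sd^0.62·e^(0.033·RH+0.04·T) = 70.22 μm/a
  sum: 17.09 + 70.22 → r_corr = 87.31 μm/a
Convert to mass loss: 87.31 μm/a × 7.85 g/cm³ = 685.4 g·m⁻²·a⁻¹

r_corr = 685 g·m⁻²·a⁻¹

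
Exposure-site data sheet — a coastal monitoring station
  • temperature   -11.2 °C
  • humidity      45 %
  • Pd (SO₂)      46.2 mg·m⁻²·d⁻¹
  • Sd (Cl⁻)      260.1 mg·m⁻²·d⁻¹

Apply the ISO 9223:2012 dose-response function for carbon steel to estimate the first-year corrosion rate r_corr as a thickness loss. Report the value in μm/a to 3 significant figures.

carbon steel: f(T) = +0.150·(T−10) [T≤10 °C] = -3.1800
  Pd branch = 1.77·Pd^0.52·e^(0.02·RH+f) = 1.329 μm/a
  Sd branch = 0.102·Sd^0.62·e^(0.033·RH+0.04·T) = 9.044 μm/a
  r_corr = 1.329 + 9.044 = 10.37 μm/a

r_corr = 10.4 μm/a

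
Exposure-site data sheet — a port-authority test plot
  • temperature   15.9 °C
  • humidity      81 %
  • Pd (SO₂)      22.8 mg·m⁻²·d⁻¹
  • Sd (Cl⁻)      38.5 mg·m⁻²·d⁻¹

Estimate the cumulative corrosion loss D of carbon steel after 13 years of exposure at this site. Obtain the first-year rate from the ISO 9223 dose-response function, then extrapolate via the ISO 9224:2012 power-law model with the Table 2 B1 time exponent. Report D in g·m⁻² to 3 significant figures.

carbon steel: temperature factor f = -0.054·(5.9) = -0.3186
  SO₂ term: 1.77·22.8^0.52·exp(0.02·81-0.3186) = 33.06
  Sd branch = 0.102·Sd^0.62·e^(0.033·RH+0.04·T) = 26.83 μm/a
  sum: 33.06 + 26.83 → r_corr = 59.89 μm/a
Long-term exponent b (ISO 9224 Table 2, B1) = 0.523
  D(13) = 59.89 × 13^0.523 = 59.89 × 3.825 = 229.1 μm
  Mass loss = 229.1 μm × 7.85 g/cm³ = 1798 g·m⁻²

D(13) = 1.80e+03 g·m⁻²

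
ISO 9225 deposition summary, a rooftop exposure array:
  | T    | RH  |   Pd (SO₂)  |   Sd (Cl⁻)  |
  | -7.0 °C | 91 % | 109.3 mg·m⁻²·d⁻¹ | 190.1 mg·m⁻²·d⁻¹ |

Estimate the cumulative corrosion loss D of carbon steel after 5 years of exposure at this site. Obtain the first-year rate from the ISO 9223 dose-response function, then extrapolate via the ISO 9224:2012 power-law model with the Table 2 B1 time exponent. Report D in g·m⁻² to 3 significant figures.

D(5) = 911 g·m⁻²

carbon steel: f(T) = +0.150·(T−10) [T≤10 °C] = -2.5500
  SO₂ term: 1.77·109.3^0.52·exp(0.02·91-2.5500) = 9.795
  Cl⁻ term: 0.102·190.1^0.62·exp(0.033·91+0.04·-7.0) = 40.19
  r_corr = 9.795 + 40.19 = 49.99 μm/a
ISO 9224: D(t) = r_corr · t^b with b = 0.523 (carbon steel, B1)
  D(5) = 49.99 × 5^0.523 = 49.99 × 2.32 = 116 μm
  Mass loss = 116 μm × 7.85 g/cm³ = 910.5 g·m⁻²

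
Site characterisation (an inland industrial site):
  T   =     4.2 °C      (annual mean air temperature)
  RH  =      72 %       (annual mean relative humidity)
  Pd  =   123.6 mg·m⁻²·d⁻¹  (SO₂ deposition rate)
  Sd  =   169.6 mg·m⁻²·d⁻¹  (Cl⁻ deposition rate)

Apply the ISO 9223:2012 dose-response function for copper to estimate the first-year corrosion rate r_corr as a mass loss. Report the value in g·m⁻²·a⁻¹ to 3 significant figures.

copper: T≤10 °C ⇒ hinge +0.126·(4.2−10) = -0.7308
  sulphur-dioxide contribution → 0.6247 μm/a
  chloride contribution → 0.6726 μm/a
  total first-year rate 1.297 μm/a
Convert to mass loss: 1.297 μm/a × 8.96 g/cm³ = 11.62 g·m⁻²·a⁻¹

r_corr = 11.6 g·m⁻²·a⁻¹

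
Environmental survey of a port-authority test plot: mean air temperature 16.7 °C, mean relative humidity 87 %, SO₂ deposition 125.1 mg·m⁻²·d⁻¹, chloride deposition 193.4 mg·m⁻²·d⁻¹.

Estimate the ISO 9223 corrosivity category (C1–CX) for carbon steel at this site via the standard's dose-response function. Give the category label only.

carbon steel: temperature factor f = -0.054·(6.7) = -0.3618
  Pd branch = 1.77·Pd^0.52·e^(0.02·RH+f) = 86.52 μm/a
  Sd branch = 0.102·Sd^0.62·e^(0.033·RH+0.04·T) = 91.87 μm/a
  r_corr = 86.52 + 91.87 = 178.4 μm/a
178 μm/a falls in (80, 200] for carbon steel → category C5

C5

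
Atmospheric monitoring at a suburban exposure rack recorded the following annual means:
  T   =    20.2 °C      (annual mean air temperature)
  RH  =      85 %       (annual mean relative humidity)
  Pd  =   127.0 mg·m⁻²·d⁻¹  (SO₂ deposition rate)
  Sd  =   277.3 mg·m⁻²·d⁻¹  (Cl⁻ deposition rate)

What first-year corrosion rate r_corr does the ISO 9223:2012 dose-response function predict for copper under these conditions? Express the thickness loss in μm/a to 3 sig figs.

copper: temperature factor f = -0.080·(10.2) = -0.8160
  sulphur-dioxide contribution → 1.244 μm/a
  chloride contribution → 2.686 μm/a
  ⇒ r_corr(copper) = 3.93 μm/a

r_corr = 3.93 μm/a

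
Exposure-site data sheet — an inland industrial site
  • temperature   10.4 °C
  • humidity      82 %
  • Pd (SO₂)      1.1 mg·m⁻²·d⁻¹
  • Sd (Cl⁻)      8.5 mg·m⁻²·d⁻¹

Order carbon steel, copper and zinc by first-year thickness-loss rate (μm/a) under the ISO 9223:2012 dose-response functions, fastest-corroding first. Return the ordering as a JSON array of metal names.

carbon steel: f(T) = -0.054·(T−10) [T>10 °C] = -0.0216
  sulphur-dioxide contribution → 9.383 μm/a
  chloride contribution → 8.724 μm/a
  ⇒ r_corr(carbon steel) = 18.11 μm/a
copper: f(T) = -0.080·(T−10) [T>10 °C] = -0.0320
  sulphur-dioxide contribution → 0.6641 μm/a
  chloride contribution → 0.5821 μm/a
  total first-year rate 1.246 μm/a
zinc: T>10 °C ⇒ hinge -0.071·(10.4−10) = -0.0284
  sulphur-dioxide contribution → 0.5684 μm/a
  chloride contribution → 0.2765 μm/a
  total first-year rate 0.8448 μm/a
Ordering by μm/a: carbon steel (18.1) > copper (1.25) > zinc (0.845)

["carbon steel", "copper", "zinc"]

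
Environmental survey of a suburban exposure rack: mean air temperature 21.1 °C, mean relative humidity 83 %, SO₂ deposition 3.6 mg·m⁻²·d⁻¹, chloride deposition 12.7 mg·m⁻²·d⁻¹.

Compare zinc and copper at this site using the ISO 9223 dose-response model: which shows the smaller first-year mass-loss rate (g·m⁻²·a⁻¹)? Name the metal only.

zinc

zinc: temperature factor f = -0.071·(11.1) = -0.7881
  SO₂ term: 0.0129·3.6^0.44·exp(0.046·83-0.7881) = 0.4691
  Sd branch = 0.0175·Sd^0.57·e^(0.008·RH+0.085·T) = 0.8699 μm/a
  sum: 0.4691 + 0.8699 → r_corr = 1.339 μm/a
  mass loss = 1.339 μm/a × 7.14 g/cm³ = 9.56 g·m⁻²·a⁻¹
copper: T>10 °C ⇒ hinge -0.080·(21.1−10) = -0.8880
  SO₂ term: 0.0053·3.6^0.26·exp(0.059·83-0.8880) = 0.4074
  Cl⁻ term: 0.01025·12.7^0.27·exp(0.036·83+0.049·21.1) = 1.136
  sum: 0.4074 + 1.136 → r_corr = 1.544 μm/a
  mass loss = 1.544 μm/a × 8.96 g/cm³ = 13.83 g·m⁻²·a⁻¹
Ordering by g·m⁻²·a⁻¹: copper (13.8) > zinc (9.56)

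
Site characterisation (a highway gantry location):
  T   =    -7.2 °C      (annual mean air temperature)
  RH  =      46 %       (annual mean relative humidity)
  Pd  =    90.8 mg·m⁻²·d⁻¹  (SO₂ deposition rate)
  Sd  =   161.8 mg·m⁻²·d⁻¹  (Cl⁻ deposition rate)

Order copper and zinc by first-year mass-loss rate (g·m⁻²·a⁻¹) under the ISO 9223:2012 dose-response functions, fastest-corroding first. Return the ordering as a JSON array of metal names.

copper: temperature factor f = +0.126·(-17.2) = -2.1672
  SO₂ term: 0.0053·90.8^0.26·exp(0.059·46-2.1672) = 0.02957
  Sd branch = 0.01025·Sd^0.27·e^(0.036·RH+0.049·T) = 0.149 μm/a
  sum: 0.02957 + 0.149 → r_corr = 0.1785 μm/a
  mass loss = 0.1785 μm/a × 8.96 g/cm³ = 1.6 g·m⁻²·a⁻¹
zinc: temperature factor f = +0.038·(-17.2) = -0.6536
  SO₂ term: 0.0129·90.8^0.44·exp(0.046·46-0.6536) = 0.4048
  Sd branch = 0.0175·Sd^0.57·e^(0.008·RH+0.085·T) = 0.249 μm/a
  r_corr = 0.4048 + 0.249 = 0.6538 μm/a
  mass loss = 0.6538 μm/a × 7.14 g/cm³ = 4.668 g·m⁻²·a⁻¹
Ordering by g·m⁻²·a⁻¹: zinc (4.67) > copper (1.6)

["zinc", "copper"]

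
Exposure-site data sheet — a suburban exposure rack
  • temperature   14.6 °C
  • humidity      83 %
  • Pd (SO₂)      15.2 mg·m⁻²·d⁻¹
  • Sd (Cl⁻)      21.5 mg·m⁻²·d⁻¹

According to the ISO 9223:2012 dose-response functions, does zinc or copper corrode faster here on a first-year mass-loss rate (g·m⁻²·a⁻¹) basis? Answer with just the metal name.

copper

zinc: f(T) = -0.071·(T−10) [T>10 °C] = -0.3266
  sulphur-dioxide contribution → 1.402 μm/a
  chloride contribution → 0.6759 μm/a
  ⇒ r_corr(zinc) = 2.078 μm/a
  mass loss = 2.078 μm/a × 7.14 g/cm³ = 14.84 g·m⁻²·a⁻¹
copper: f(T) = -0.080·(T−10) [T>10 °C] = -0.3680
  sulphur-dioxide contribution → 0.9965 μm/a
  chloride contribution → 0.9525 μm/a
  total first-year rate 1.949 μm/a
  mass loss = 1.949 μm/a × 8.96 g/cm³ = 17.46 g·m⁻²·a⁻¹
Ordering by g·m⁻²·a⁻¹: copper (17.5) > zinc (14.8)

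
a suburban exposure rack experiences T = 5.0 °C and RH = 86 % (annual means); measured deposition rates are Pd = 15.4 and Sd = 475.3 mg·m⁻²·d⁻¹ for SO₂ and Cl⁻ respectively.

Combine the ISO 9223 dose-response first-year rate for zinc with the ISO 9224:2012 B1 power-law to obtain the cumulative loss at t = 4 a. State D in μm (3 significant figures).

zinc: T≤10 °C ⇒ hinge +0.038·(5.0−10) = -0.1900
  Pd branch = 0.0129·Pd^0.44·e^(0.046·RH+f) = 1.856 μm/a
  Cl⁻ term: 0.0175·475.3^0.57·exp(0.008·86+0.085·5.0) = 1.788
  r_corr = 1.856 + 1.788 = 3.644 μm/a
ISO 9224: D(t) = r_corr · t^b with b = 0.813 (zinc, B1)
  D(4) = 3.644 × 4^0.813 = 3.644 × 3.087 = 11.25 μm

D(4) = 11.2 μm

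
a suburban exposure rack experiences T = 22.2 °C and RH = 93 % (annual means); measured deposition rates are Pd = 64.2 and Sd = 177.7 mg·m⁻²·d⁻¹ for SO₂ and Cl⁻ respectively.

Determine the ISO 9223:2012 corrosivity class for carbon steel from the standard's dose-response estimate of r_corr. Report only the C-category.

carbon steel: T>10 °C ⇒ hinge -0.054·(22.2−10) = -0.6588
  SO₂ term: 1.77·64.2^0.52·exp(0.02·93-0.6588) = 51.23
  Cl⁻ term: 0.102·177.7^0.62·exp(0.033·93+0.04·22.2) = 132.4
  r_corr = 51.23 + 132.4 = 183.6 μm/a
ISO 9223 Table 2 (carbon steel): 80 < 184 ≤ 200 μm/a ⇒ C5

C5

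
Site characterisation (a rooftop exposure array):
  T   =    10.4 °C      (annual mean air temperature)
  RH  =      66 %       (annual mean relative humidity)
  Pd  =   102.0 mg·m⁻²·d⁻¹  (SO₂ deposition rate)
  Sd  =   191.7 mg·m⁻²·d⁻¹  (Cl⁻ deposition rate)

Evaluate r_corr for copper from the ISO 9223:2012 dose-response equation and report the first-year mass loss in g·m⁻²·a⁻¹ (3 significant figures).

r_corr = 14.3 g·m⁻²·a⁻¹

copper: temperature factor f = -0.080·(0.4) = -0.0320
  SO₂ term: 0.0053·102.0^0.26·exp(0.059·66-0.0320) = 0.839
  Sd branch = 0.01025·Sd^0.27·e^(0.036·RH+0.049·T) = 0.759 μm/a
  sum: 0.839 + 0.759 → r_corr = 1.598 μm/a
Convert to mass loss: 1.598 μm/a × 8.96 g/cm³ = 14.32 g·m⁻²·a⁻¹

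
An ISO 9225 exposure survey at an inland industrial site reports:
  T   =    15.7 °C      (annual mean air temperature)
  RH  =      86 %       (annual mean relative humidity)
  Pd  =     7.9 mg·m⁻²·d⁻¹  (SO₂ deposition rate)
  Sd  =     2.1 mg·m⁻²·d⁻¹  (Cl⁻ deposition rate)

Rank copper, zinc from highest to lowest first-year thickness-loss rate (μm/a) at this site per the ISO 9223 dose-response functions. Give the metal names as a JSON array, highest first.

["copper", "zinc"]

copper: T>10 °C ⇒ hinge -0.080·(15.7−10) = -0.4560
  sulphur-dioxide contribution → 0.9188 μm/a
  chloride contribution → 0.5976 μm/a
  ⇒ r_corr(copper) = 1.516 μm/a
zinc: T>10 °C ⇒ hinge -0.071·(15.7−10) = -0.4047
  sulphur-dioxide contribution → 1.116 μm/a
  chloride contribution → 0.2019 μm/a
  total first-year rate 1.318 μm/a
Ordering by μm/a: copper (1.52) > zinc (1.32)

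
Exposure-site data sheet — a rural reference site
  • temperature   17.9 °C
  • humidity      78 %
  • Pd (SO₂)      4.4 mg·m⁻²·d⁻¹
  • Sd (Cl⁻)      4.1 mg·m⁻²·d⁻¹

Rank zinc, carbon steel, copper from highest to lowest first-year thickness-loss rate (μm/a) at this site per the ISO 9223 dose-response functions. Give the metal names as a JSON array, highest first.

["carbon steel", "copper", "zinc"]

zinc: f(T) = -0.071·(T−10) [T>10 °C] = -0.5609
  sulphur-dioxide contribution → 0.5109 μm/a
  chloride contribution → 0.3343 μm/a
  ⇒ r_corr(zinc) = 0.8452 μm/a
carbon steel: temperature factor f = -0.054·(7.9) = -0.4266
  sulphur-dioxide contribution → 11.88 μm/a
  chloride contribution → 6.567 μm/a
  total first-year rate 18.45 μm/a
copper: f(T) = -0.080·(T−10) [T>10 °C] = -0.6320
  sulphur-dioxide contribution → 0.4128 μm/a
  chloride contribution → 0.5979 μm/a
  ⇒ r_corr(copper) = 1.011 μm/a
Ordering by μm/a: carbon steel (18.4) > copper (1.01) > zinc (0.845)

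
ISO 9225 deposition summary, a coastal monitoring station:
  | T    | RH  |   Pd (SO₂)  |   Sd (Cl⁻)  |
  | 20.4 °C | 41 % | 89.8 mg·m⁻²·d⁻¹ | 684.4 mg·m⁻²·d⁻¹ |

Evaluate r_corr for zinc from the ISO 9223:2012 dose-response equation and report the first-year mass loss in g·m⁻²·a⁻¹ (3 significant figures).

r_corr = 42.7 g·m⁻²·a⁻¹

zinc: temperature factor f = -0.071·(10.4) = -0.7384
  SO₂ term: 0.0129·89.8^0.44·exp(0.046·41-0.7384) = 0.2941
  Sd branch = 0.0175·Sd^0.57·e^(0.008·RH+0.085·T) = 5.684 μm/a
  sum: 0.2941 + 5.684 → r_corr = 5.978 μm/a
Convert to mass loss: 5.978 μm/a × 7.14 g/cm³ = 42.69 g·m⁻²·a⁻¹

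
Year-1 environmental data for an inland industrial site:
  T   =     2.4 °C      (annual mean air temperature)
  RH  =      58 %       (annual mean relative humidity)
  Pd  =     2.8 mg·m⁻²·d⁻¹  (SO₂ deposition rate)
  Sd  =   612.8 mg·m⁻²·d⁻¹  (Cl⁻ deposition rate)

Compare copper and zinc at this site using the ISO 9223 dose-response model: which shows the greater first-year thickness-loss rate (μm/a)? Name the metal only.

copper: temperature factor f = +0.126·(-7.6) = -0.9576
  Pd branch = 0.0053·Pd^0.26·e^(0.059·RH+f) = 0.08144 μm/a
  Cl⁻ term: 0.01025·612.8^0.27·exp(0.036·58+0.049·2.4) = 0.5262
  r_corr = 0.08144 + 0.5262 = 0.6077 μm/a
zinc: T≤10 °C ⇒ hinge +0.038·(2.4−10) = -0.2888
  Pd branch = 0.0129·Pd^0.44·e^(0.046·RH+f) = 0.2191 μm/a
  Sd branch = 0.0175·Sd^0.57·e^(0.008·RH+0.085·T) = 1.324 μm/a
  sum: 0.2191 + 1.324 → r_corr = 1.543 μm/a
Ordering by μm/a: zinc (1.54) > copper (0.608)

zinc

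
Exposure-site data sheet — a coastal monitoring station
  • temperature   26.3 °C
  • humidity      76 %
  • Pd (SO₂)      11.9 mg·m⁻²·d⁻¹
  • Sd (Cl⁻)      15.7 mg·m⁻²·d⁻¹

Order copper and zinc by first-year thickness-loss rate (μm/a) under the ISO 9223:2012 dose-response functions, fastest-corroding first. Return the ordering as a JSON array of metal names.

copper: temperature factor f = -0.080·(16.3) = -1.3040
  Pd branch = 0.0053·Pd^0.26·e^(0.059·RH+f) = 0.2426 μm/a
  Cl⁻ term: 0.01025·15.7^0.27·exp(0.036·76+0.049·26.3) = 1.206
  sum: 0.2426 + 1.206 → r_corr = 1.449 μm/a
zinc: f(T) = -0.071·(T−10) [T>10 °C] = -1.1573
  Pd branch = 0.0129·Pd^0.44·e^(0.046·RH+f) = 0.3977 μm/a
  Cl⁻ term: 0.0175·15.7^0.57·exp(0.008·76+0.085·26.3) = 1.444
  r_corr = 0.3977 + 1.444 = 1.842 μm/a
Ordering by μm/a: zinc (1.84) > copper (1.45)

["zinc", "copper"]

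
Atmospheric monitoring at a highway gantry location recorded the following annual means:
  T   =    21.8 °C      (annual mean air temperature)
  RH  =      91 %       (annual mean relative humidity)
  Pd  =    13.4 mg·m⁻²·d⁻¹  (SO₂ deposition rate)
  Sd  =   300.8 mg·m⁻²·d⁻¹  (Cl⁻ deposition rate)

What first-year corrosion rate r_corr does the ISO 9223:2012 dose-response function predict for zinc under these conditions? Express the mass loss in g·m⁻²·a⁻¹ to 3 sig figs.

zinc: temperature factor f = -0.071·(11.8) = -0.8378
  Pd branch = 0.0129·Pd^0.44·e^(0.046·RH+f) = 1.15 μm/a
  Cl⁻ term: 0.0175·300.8^0.57·exp(0.008·91+0.085·21.8) = 5.978
  sum: 1.15 + 5.978 → r_corr = 7.128 μm/a
Convert to mass loss: 7.128 μm/a × 7.14 g/cm³ = 50.89 g·m⁻²·a⁻¹

r_corr = 50.9 g·m⁻²·a⁻¹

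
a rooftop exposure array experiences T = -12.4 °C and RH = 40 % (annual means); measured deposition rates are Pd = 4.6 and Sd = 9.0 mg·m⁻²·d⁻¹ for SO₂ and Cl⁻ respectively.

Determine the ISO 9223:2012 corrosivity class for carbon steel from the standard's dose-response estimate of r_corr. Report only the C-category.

carbon steel: T≤10 °C ⇒ hinge +0.150·(-12.4−10) = -3.3600
  Pd branch = 1.77·Pd^0.52·e^(0.02·RH+f) = 0.3026 μm/a
  Sd branch = 0.102·Sd^0.62·e^(0.033·RH+0.04·T) = 0.908 μm/a
  r_corr = 0.3026 + 0.908 = 1.211 μm/a
ISO 9223 Table 2 (carbon steel): 0 < 1.21 ≤ 1.3 μm/a ⇒ C1

C1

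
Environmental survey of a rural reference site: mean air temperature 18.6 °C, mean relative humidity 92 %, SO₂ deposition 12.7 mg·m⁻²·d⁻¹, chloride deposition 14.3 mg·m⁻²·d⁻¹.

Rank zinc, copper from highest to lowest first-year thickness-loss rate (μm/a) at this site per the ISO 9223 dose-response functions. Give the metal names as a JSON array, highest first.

zinc: f(T) = -0.071·(T−10) [T>10 °C] = -0.6106
  sulphur-dioxide contribution → 1.476 μm/a
  chloride contribution → 0.8088 μm/a
  total first-year rate 2.285 μm/a
copper: T>10 °C ⇒ hinge -0.080·(18.6−10) = -0.6880
  sulphur-dioxide contribution → 1.174 μm/a
  chloride contribution → 1.435 μm/a
  total first-year rate 2.609 μm/a
Ordering by μm/a: copper (2.61) > zinc (2.28)

["copper", "zinc"]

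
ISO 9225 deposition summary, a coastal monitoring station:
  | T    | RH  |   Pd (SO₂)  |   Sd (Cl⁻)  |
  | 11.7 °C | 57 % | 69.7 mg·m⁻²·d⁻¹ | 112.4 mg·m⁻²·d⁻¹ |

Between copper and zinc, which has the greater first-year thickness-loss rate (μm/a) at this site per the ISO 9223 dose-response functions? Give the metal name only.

zinc

copper: temperature factor f = -0.080·(1.7) = -0.1360
  SO₂ term: 0.0053·69.7^0.26·exp(0.059·57-0.1360) = 0.4027
  Sd branch = 0.01025·Sd^0.27·e^(0.036·RH+0.049·T) = 0.5065 μm/a
  sum: 0.4027 + 0.5065 → r_corr = 0.9092 μm/a
zinc: T>10 °C ⇒ hinge -0.071·(11.7−10) = -0.1207
  SO₂ term: 0.0129·69.7^0.44·exp(0.046·57-0.1207) = 1.018
  Cl⁻ term: 0.0175·112.4^0.57·exp(0.008·57+0.085·11.7) = 1.101
  r_corr = 1.018 + 1.101 = 2.12 μm/a
Ordering by μm/a: zinc (2.12) > copper (0.909)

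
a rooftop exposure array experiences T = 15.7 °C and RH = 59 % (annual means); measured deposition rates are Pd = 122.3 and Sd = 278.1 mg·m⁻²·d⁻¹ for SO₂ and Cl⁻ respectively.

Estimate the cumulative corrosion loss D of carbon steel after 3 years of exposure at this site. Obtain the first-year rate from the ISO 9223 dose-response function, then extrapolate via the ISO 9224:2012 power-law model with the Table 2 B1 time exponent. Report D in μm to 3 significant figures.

carbon steel: temperature factor f = -0.054·(5.7) = -0.3078
  Pd branch = 1.77·Pd^0.52·e^(0.02·RH+f) = 51.55 μm/a
  Sd branch = 0.102·Sd^0.62·e^(0.033·RH+0.04·T) = 43.88 μm/a
  r_corr = 51.55 + 43.88 = 95.43 μm/a
ISO 9224: D(t) = r_corr · t^b with b = 0.523 (carbon steel, B1)
  D(3) = 95.43 × 3^0.523 = 95.43 × 1.776 = 169.5 μm

D(3) = 170 μm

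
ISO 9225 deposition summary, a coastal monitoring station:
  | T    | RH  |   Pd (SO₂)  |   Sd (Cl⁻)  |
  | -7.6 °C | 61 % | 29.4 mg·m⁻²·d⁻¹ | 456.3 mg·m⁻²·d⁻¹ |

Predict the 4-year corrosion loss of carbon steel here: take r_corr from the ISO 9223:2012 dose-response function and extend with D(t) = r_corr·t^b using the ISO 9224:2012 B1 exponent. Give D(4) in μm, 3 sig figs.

D(4) = 56.9 μm

carbon steel: f(T) = +0.150·(T−10) [T≤10 °C] = -2.6400
  SO₂ term: 1.77·29.4^0.52·exp(0.02·61-2.6400) = 2.482
  Sd branch = 0.102·Sd^0.62·e^(0.033·RH+0.04·T) = 25.09 μm/a
  sum: 2.482 + 25.09 → r_corr = 27.57 μm/a
Long-term exponent b (ISO 9224 Table 2, B1) = 0.523
  D(4) = 27.57 × 4^0.523 = 27.57 × 2.065 = 56.94 μm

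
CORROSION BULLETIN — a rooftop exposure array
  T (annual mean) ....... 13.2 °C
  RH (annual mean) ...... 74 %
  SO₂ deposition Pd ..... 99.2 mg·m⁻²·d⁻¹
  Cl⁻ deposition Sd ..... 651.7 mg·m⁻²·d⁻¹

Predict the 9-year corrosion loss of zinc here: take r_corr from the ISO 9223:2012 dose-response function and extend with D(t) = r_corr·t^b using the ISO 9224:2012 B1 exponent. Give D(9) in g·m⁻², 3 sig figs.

D(9) = 266 g·m⁻²

zinc: f(T) = -0.071·(T−10) [T>10 °C] = -0.2272
  sulphur-dioxide contribution → 2.337 μm/a
  chloride contribution → 3.903 μm/a
  ⇒ r_corr(zinc) = 6.241 μm/a
Power-law: D(9) = r_corr · 9^0.813
  D(9) = 6.241 × 9^0.813 = 6.241 × 5.968 = 37.24 μm
  Mass loss = 37.24 μm × 7.14 g/cm³ = 265.9 g·m⁻²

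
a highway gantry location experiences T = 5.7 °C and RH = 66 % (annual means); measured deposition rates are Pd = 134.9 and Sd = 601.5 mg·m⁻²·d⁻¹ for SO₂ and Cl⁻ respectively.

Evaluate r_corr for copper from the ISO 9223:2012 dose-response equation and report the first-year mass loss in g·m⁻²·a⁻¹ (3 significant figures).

r_corr = 12.2 g·m⁻²·a⁻¹

copper: temperature factor f = +0.126·(-4.3) = -0.5418
  sulphur-dioxide contribution → 0.5419 μm/a
  chloride contribution → 0.8209 μm/a
  total first-year rate 1.363 μm/a
Convert to mass loss: 1.363 μm/a × 8.96 g/cm³ = 12.21 g·m⁻²·a⁻¹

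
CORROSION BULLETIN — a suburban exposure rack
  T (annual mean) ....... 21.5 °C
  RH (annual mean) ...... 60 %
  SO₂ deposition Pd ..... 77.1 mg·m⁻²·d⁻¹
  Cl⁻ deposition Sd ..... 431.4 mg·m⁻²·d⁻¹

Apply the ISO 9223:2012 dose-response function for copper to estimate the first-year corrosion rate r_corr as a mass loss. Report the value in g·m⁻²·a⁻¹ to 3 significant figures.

r_corr = 13.8 g·m⁻²·a⁻¹

copper: temperature factor f = -0.080·(11.5) = -0.9200
  Pd branch = 0.0053·Pd^0.26·e^(0.059·RH+f) = 0.2253 μm/a
  Cl⁻ term: 0.01025·431.4^0.27·exp(0.036·60+0.049·21.5) = 1.311
  r_corr = 0.2253 + 1.311 = 1.537 μm/a
Convert to mass loss: 1.537 μm/a × 8.96 g/cm³ = 13.77 g·m⁻²·a⁻¹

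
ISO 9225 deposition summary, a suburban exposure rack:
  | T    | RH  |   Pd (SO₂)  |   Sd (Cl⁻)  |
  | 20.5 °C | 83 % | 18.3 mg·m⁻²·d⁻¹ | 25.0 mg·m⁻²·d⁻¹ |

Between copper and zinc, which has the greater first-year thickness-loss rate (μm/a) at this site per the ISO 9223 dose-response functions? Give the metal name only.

copper: temperature factor f = -0.080·(10.5) = -0.8400
  sulphur-dioxide contribution → 0.6523 μm/a
  chloride contribution → 1.325 μm/a
  total first-year rate 1.977 μm/a
zinc: T>10 °C ⇒ hinge -0.071·(20.5−10) = -0.7455
  sulphur-dioxide contribution → 1.001 μm/a
  chloride contribution → 1.216 μm/a
  ⇒ r_corr(zinc) = 2.217 μm/a
Ordering by μm/a: zinc (2.22) > copper (1.98)

zinc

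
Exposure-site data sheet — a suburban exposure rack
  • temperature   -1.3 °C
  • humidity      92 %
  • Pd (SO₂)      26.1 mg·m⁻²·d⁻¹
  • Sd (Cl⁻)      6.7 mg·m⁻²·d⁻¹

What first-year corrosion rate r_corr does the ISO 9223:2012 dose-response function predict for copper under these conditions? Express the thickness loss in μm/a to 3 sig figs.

copper: f(T) = +0.126·(T−10) [T≤10 °C] = -1.4238
  Pd branch = 0.0053·Pd^0.26·e^(0.059·RH+f) = 0.6786 μm/a
  Cl⁻ term: 0.01025·6.7^0.27·exp(0.036·92+0.049·-1.3) = 0.441
  r_corr = 0.6786 + 0.441 = 1.12 μm/a

r_corr = 1.12 μm/a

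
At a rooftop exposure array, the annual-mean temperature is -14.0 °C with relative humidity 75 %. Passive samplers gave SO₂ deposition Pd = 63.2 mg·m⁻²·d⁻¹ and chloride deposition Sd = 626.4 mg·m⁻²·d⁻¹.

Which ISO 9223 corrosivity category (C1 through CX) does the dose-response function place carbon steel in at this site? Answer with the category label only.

carbon steel: temperature factor f = +0.150·(-24.0) = -3.6000
  SO₂ term: 1.77·63.2^0.52·exp(0.02·75-3.6000) = 1.872
  Sd branch = 0.102·Sd^0.62·e^(0.033·RH+0.04·T) = 37.53 μm/a
  sum: 1.872 + 37.53 → r_corr = 39.4 μm/a
ISO 9223 Table 2 (carbon steel): 25 < 39.4 ≤ 50 μm/a ⇒ C3

C3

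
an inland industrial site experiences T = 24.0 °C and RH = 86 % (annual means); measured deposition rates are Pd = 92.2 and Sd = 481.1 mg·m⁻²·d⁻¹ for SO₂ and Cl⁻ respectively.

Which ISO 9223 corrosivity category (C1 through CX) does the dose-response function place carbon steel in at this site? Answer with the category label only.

carbon steel: T>10 °C ⇒ hinge -0.054·(24.0−10) = -0.7560
  SO₂ term: 1.77·92.2^0.52·exp(0.02·86-0.7560) = 48.79
  Cl⁻ term: 0.102·481.1^0.62·exp(0.033·86+0.04·24.0) = 209.4
  sum: 48.79 + 209.4 → r_corr = 258.2 μm/a
ISO 9223 Table 2 (carbon steel): 200 < 258 ≤ 700 μm/a ⇒ CX

CX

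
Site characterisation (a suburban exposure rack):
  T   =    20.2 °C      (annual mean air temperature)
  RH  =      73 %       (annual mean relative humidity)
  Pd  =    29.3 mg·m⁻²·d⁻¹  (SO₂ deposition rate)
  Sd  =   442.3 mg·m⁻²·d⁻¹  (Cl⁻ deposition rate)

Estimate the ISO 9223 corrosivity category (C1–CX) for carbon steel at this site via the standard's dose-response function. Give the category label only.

carbon steel: T>10 °C ⇒ hinge -0.054·(20.2−10) = -0.5508
  Pd branch = 1.77·Pd^0.52·e^(0.02·RH+f) = 25.45 μm/a
  Cl⁻ term: 0.102·442.3^0.62·exp(0.033·73+0.04·20.2) = 111.2
  sum: 25.45 + 111.2 → r_corr = 136.6 μm/a
137 μm/a falls in (80, 200] for carbon steel → category C5

C5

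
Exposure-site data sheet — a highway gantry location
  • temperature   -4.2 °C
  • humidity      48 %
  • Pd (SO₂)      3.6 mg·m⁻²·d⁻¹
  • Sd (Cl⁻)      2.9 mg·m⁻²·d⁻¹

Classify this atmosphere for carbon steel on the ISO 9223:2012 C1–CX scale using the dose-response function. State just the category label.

C2

carbon steel: T≤10 °C ⇒ hinge +0.150·(-4.2−10) = -2.1300
  Pd branch = 1.77·Pd^0.52·e^(0.02·RH+f) = 1.069 μm/a
  Cl⁻ term: 0.102·2.9^0.62·exp(0.033·48+0.04·-4.2) = 0.8133
  r_corr = 1.069 + 0.8133 = 1.883 μm/a
ISO 9223 Table 2 (carbon steel): 1.3 < 1.88 ≤ 25 μm/a ⇒ C2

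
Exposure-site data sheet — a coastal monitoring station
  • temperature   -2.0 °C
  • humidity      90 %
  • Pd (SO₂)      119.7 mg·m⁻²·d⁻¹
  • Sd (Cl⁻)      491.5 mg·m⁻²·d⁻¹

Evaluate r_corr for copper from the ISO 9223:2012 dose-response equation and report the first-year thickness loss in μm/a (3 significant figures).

r_corr = 2.09 μm/a

copper: temperature factor f = +0.126·(-12.0) = -1.5120
  SO₂ term: 0.0053·119.7^0.26·exp(0.059·90-1.5120) = 0.8204
  Sd branch = 0.01025·Sd^0.27·e^(0.036·RH+0.049·T) = 1.265 μm/a
  r_corr = 0.8204 + 1.265 = 2.085 μm/a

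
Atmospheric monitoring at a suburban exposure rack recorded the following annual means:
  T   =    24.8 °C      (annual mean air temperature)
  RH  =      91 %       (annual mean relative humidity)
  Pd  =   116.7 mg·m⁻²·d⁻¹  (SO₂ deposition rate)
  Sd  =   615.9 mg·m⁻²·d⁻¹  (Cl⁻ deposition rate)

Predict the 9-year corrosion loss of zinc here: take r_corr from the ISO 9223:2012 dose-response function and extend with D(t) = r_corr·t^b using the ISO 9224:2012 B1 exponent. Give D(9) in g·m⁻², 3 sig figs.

zinc: f(T) = -0.071·(T−10) [T>10 °C] = -1.0508
  SO₂ term: 0.0129·116.7^0.44·exp(0.046·91-1.0508) = 2.408
  Cl⁻ term: 0.0175·615.9^0.57·exp(0.008·91+0.085·24.8) = 11.61
  sum: 2.408 + 11.61 → r_corr = 14.02 μm/a
Power-law: D(9) = r_corr · 9^0.813
  D(9) = 14.02 × 9^0.813 = 14.02 × 5.968 = 83.64 μm
  Mass loss = 83.64 μm × 7.14 g/cm³ = 597.2 g·m⁻²

D(9) = 597 g·m⁻²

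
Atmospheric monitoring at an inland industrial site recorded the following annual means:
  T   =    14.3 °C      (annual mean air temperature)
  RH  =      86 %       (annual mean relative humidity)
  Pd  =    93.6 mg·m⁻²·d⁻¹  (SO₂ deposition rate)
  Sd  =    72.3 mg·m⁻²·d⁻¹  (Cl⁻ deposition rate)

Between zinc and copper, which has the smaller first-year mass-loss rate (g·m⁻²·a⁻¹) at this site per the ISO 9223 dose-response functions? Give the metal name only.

zinc: T>10 °C ⇒ hinge -0.071·(14.3−10) = -0.3053
  Pd branch = 0.0129·Pd^0.44·e^(0.046·RH+f) = 3.66 μm/a
  Cl⁻ term: 0.0175·72.3^0.57·exp(0.008·86+0.085·14.3) = 1.347
  r_corr = 3.66 + 1.347 = 5.007 μm/a
  mass loss = 5.007 μm/a × 7.14 g/cm³ = 35.75 g·m⁻²·a⁻¹
copper: T>10 °C ⇒ hinge -0.080·(14.3−10) = -0.3440
  Pd branch = 0.0053·Pd^0.26·e^(0.059·RH+f) = 1.954 μm/a
  Sd branch = 0.01025·Sd^0.27·e^(0.036·RH+0.049·T) = 1.451 μm/a
  sum: 1.954 + 1.451 → r_corr = 3.405 μm/a
  mass loss = 3.405 μm/a × 8.96 g/cm³ = 30.51 g·m⁻²·a⁻¹
Ordering by g·m⁻²·a⁻¹: zinc (35.7) > copper (30.5)

copper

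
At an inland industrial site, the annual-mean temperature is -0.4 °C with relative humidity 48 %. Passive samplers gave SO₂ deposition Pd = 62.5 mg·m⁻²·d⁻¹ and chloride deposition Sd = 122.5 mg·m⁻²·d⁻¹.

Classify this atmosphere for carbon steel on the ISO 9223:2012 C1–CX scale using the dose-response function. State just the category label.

C2

carbon steel: temperature factor f = +0.150·(-10.4) = -1.5600
  SO₂ term: 1.77·62.5^0.52·exp(0.02·48-1.5600) = 8.342
  Cl⁻ term: 0.102·122.5^0.62·exp(0.033·48+0.04·-0.4) = 9.643
  r_corr = 8.342 + 9.643 = 17.98 μm/a
18 μm/a falls in (1.3, 25] for carbon steel → category C2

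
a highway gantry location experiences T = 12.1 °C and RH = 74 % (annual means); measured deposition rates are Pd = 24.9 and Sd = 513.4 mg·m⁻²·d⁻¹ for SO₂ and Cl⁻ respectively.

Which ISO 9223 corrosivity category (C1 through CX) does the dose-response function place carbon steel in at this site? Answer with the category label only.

C5

carbon steel: f(T) = -0.054·(T−10) [T>10 °C] = -0.1134
  SO₂ term: 1.77·24.9^0.52·exp(0.02·74-0.1134) = 36.94
  Sd branch = 0.102·Sd^0.62·e^(0.033·RH+0.04·T) = 91.17 μm/a
  sum: 36.94 + 91.17 → r_corr = 128.1 μm/a
Category bounds: 80…200 μm/a bracket r_corr ⇒ C5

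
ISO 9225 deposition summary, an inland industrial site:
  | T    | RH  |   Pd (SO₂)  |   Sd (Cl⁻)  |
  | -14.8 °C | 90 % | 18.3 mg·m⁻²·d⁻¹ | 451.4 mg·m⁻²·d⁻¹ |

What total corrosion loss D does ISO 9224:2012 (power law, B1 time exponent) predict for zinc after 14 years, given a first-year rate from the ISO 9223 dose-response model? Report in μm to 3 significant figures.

D(14) = 12.5 μm

zinc: T≤10 °C ⇒ hinge +0.038·(-14.8−10) = -0.9424
  Pd branch = 0.0129·Pd^0.44·e^(0.046·RH+f) = 1.134 μm/a
  Cl⁻ term: 0.0175·451.4^0.57·exp(0.008·90+0.085·-14.8) = 0.333
  r_corr = 1.134 + 0.333 = 1.467 μm/a
ISO 9224: D(t) = r_corr · t^b with b = 0.813 (zinc, B1)
  D(14) = 1.467 × 14^0.813 = 1.467 × 8.547 = 12.54 μm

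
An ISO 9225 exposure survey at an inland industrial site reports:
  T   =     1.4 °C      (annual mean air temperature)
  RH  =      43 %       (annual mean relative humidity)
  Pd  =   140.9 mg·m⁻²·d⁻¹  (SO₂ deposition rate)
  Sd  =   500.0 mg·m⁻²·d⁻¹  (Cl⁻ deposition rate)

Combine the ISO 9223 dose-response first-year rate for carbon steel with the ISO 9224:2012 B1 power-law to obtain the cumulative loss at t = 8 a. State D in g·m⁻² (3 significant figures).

D(8) = 841 g·m⁻²

carbon steel: temperature factor f = +0.150·(-8.6) = -1.2900
  sulphur-dioxide contribution → 15.09 μm/a
  chloride contribution → 21.02 μm/a
  ⇒ r_corr(carbon steel) = 36.1 μm/a
ISO 9224: D(t) = r_corr · t^b with b = 0.523 (carbon steel, B1)
  D(8) = 36.1 × 8^0.523 = 36.1 × 2.967 = 107.1 μm
  Mass loss = 107.1 μm × 7.85 g/cm³ = 840.9 g·m⁻²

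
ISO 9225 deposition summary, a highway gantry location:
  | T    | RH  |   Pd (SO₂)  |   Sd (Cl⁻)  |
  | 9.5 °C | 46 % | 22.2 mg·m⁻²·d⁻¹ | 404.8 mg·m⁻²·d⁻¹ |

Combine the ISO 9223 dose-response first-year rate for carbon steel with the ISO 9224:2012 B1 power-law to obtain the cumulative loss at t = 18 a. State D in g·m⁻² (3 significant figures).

carbon steel: f(T) = +0.150·(T−10) [T≤10 °C] = -0.0750
  Pd branch = 1.77·Pd^0.52·e^(0.02·RH+f) = 20.66 μm/a
  Sd branch = 0.102·Sd^0.62·e^(0.033·RH+0.04·T) = 28.14 μm/a
  r_corr = 20.66 + 28.14 = 48.8 μm/a
Power-law: D(18) = r_corr · 18^0.523
  D(18) = 48.8 × 18^0.523 = 48.8 × 4.534 = 221.3 μm
  Mass loss = 221.3 μm × 7.85 g/cm³ = 1737 g·m⁻²

D(18) = 1.74e+03 g·m⁻²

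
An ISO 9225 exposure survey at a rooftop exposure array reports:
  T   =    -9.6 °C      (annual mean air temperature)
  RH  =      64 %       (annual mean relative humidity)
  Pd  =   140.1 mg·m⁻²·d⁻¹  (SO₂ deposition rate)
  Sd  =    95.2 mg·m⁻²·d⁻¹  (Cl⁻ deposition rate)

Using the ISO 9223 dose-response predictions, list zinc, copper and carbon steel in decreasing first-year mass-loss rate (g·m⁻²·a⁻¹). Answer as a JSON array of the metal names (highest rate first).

zinc: temperature factor f = +0.038·(-19.6) = -0.7448
  SO₂ term: 0.0129·140.1^0.44·exp(0.046·64-0.7448) = 1.024
  Cl⁻ term: 0.0175·95.2^0.57·exp(0.008·64+0.085·-9.6) = 0.1733
  sum: 1.024 + 0.1733 → r_corr = 1.197 μm/a
  mass loss = 1.197 μm/a × 7.14 g/cm³ = 8.546 g·m⁻²·a⁻¹
copper: temperature factor f = +0.126·(-19.6) = -2.4696
  SO₂ term: 0.0053·140.1^0.26·exp(0.059·64-2.4696) = 0.07075
  Cl⁻ term: 0.01025·95.2^0.27·exp(0.036·64+0.049·-9.6) = 0.2194
  r_corr = 0.07075 + 0.2194 = 0.2902 μm/a
  mass loss = 0.2902 μm/a × 8.96 g/cm³ = 2.6 g·m⁻²·a⁻¹
carbon steel: temperature factor f = +0.150·(-19.6) = -2.9400
  SO₂ term: 1.77·140.1^0.52·exp(0.02·64-2.9400) = 4.397
  Cl⁻ term: 0.102·95.2^0.62·exp(0.033·64+0.04·-9.6) = 9.679
  sum: 4.397 + 9.679 → r_corr = 14.08 μm/a
  mass loss = 14.08 μm/a × 7.85 g/cm³ = 110.5 g·m⁻²·a⁻¹
Ordering by g·m⁻²·a⁻¹: carbon steel (110) > zinc (8.55) > copper (2.6)

["carbon steel", "zinc", "copper"]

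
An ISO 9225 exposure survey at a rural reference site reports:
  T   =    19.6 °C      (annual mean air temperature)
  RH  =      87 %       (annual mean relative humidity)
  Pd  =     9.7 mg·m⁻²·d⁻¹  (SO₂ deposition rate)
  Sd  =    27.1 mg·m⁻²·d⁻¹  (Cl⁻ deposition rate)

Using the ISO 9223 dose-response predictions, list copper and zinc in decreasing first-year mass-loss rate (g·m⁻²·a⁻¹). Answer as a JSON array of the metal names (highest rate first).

copper: T>10 °C ⇒ hinge -0.080·(19.6−10) = -0.7680
  SO₂ term: 0.0053·9.7^0.26·exp(0.059·87-0.7680) = 0.7525
  Cl⁻ term: 0.01025·27.1^0.27·exp(0.036·87+0.049·19.6) = 1.496
  r_corr = 0.7525 + 1.496 = 2.249 μm/a
  mass loss = 2.249 μm/a × 8.96 g/cm³ = 20.15 g·m⁻²·a⁻¹
zinc: temperature factor f = -0.071·(9.6) = -0.6816
  Pd branch = 0.0129·Pd^0.44·e^(0.046·RH+f) = 0.9701 μm/a
  Cl⁻ term: 0.0175·27.1^0.57·exp(0.008·87+0.085·19.6) = 1.218
  r_corr = 0.9701 + 1.218 = 2.188 μm/a
  mass loss = 2.188 μm/a × 7.14 g/cm³ = 15.62 g·m⁻²·a⁻¹
Ordering by g·m⁻²·a⁻¹: copper (20.1) > zinc (15.6)

["copper", "zinc"]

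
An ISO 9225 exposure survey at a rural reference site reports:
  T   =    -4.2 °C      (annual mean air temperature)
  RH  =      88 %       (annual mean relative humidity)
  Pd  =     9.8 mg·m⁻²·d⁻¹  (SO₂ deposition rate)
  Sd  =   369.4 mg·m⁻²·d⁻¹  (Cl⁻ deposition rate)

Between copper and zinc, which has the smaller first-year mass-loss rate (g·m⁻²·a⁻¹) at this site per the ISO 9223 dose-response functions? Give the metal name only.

copper

copper: f(T) = +0.126·(T−10) [T≤10 °C] = -1.7892
  SO₂ term: 0.0053·9.8^0.26·exp(0.059·88-1.7892) = 0.2883
  Cl⁻ term: 0.01025·369.4^0.27·exp(0.036·88+0.049·-4.2) = 0.9782
  sum: 0.2883 + 0.9782 → r_corr = 1.266 μm/a
  mass loss = 1.266 μm/a × 8.96 g/cm³ = 11.35 g·m⁻²·a⁻¹
zinc: f(T) = +0.038·(T−10) [T≤10 °C] = -0.5396
  Pd branch = 0.0129·Pd^0.44·e^(0.046·RH+f) = 1.176 μm/a
  Sd branch = 0.0175·Sd^0.57·e^(0.008·RH+0.085·T) = 0.7198 μm/a
  sum: 1.176 + 0.7198 → r_corr = 1.896 μm/a
  mass loss = 1.896 μm/a × 7.14 g/cm³ = 13.54 g·m⁻²·a⁻¹
Ordering by g·m⁻²·a⁻¹: zinc (13.5) > copper (11.3)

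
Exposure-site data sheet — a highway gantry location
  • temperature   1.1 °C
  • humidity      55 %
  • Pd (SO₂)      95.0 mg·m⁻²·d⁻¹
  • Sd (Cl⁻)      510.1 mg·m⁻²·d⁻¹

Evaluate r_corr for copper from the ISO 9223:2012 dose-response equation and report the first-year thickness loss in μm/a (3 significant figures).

copper: f(T) = +0.126·(T−10) [T≤10 °C] = -1.1214
  Pd branch = 0.0053·Pd^0.26·e^(0.059·RH+f) = 0.1448 μm/a
  Cl⁻ term: 0.01025·510.1^0.27·exp(0.036·55+0.049·1.1) = 0.4218
  r_corr = 0.1448 + 0.4218 = 0.5666 μm/a

r_corr = 0.567 μm/a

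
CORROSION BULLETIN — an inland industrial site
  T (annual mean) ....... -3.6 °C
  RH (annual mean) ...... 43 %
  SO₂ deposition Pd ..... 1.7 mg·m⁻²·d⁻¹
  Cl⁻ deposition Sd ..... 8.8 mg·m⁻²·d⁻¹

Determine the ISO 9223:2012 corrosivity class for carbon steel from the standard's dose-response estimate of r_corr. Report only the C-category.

C2

carbon steel: temperature factor f = +0.150·(-13.6) = -2.0400
  SO₂ term: 1.77·1.7^0.52·exp(0.02·43-2.0400) = 0.7167
  Sd branch = 0.102·Sd^0.62·e^(0.033·RH+0.04·T) = 1.406 μm/a
  sum: 0.7167 + 1.406 → r_corr = 2.122 μm/a
ISO 9223 Table 2 (carbon steel): 1.3 < 2.12 ≤ 25 μm/a ⇒ C2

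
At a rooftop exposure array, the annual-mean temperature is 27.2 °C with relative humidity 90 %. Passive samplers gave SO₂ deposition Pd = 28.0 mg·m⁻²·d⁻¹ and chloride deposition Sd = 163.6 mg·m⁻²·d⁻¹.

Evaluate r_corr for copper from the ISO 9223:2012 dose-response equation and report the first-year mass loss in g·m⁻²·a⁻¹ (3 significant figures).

copper: temperature factor f = -0.080·(17.2) = -1.3760
  SO₂ term: 0.0053·28.0^0.26·exp(0.059·90-1.3760) = 0.6442
  Cl⁻ term: 0.01025·163.6^0.27·exp(0.036·90+0.049·27.2) = 3.93
  sum: 0.6442 + 3.93 → r_corr = 4.574 μm/a
Convert to mass loss: 4.574 μm/a × 8.96 g/cm³ = 40.98 g·m⁻²·a⁻¹

r_corr = 41.0 g·m⁻²·a⁻¹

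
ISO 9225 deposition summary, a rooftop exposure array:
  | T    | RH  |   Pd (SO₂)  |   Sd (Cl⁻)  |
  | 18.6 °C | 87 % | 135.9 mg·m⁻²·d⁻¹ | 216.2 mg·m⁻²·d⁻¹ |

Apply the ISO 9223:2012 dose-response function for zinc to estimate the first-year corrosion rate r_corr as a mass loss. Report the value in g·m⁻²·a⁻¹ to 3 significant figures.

r_corr = 49.8 g·m⁻²·a⁻¹

zinc: temperature factor f = -0.071·(8.6) = -0.6106
  sulphur-dioxide contribution → 3.327 μm/a
  chloride contribution → 3.654 μm/a
  total first-year rate 6.981 μm/a
Convert to mass loss: 6.981 μm/a × 7.14 g/cm³ = 49.85 g·m⁻²·a⁻¹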